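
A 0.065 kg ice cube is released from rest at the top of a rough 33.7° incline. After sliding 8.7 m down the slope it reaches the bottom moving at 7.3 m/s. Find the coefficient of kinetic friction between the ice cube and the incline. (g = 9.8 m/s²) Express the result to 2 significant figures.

mgh = ½mv² + μ_k (mg cosθ) L, with h = L sinθ
mgL sinθ = 3.0749 J; ½mv² = 1.7319 J
W_f = 3.0749 − 1.7319 = 1.343 J
μ_k = W_f/(mg cosθ · L) = 1.343/(0.5300 × 8.7) = 0.2913

μ_k = 0.29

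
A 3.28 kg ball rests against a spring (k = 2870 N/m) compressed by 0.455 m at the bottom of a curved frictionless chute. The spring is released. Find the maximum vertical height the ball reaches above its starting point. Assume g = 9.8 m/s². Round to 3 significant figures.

Energy conservation from release to the highest point: ½kx² = mgh
h = kx²/(2mg) = (2870)(0.455)²/(2 × 3.28 × 9.8) = 9.242 m

h = 9.24 m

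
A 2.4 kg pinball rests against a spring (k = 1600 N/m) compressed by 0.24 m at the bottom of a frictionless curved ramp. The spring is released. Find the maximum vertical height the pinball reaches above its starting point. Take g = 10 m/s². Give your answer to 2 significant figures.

At maximum height the pinball is at rest, so ½kx² = mgh
h = kx²/(2mg) = (1600)(0.24)²/(2 × 2.4 × 10) = 1.920 m

h = 1.9 m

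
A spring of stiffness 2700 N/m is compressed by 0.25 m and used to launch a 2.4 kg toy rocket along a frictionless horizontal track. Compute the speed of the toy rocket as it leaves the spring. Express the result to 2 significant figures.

v = 8.4 m/s

Spring PE converts entirely to kinetic energy: ½kx² = ½mv²
v = x√(k/m) = 0.25 × √(2700/2.4) = 8.385 m/s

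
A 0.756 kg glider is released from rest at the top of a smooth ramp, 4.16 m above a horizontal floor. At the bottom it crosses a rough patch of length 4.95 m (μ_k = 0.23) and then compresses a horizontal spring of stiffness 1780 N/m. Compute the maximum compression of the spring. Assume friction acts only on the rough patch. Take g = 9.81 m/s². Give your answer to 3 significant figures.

x = 0.159 m

Initial energy: E₁ = mgh = (0.756)(9.81)(4.16) = 30.852 J
Friction removes W_f = μ_k mg d = (0.23)(0.756)(9.81)(4.95) = 8.444 J
Energy reaching the spring: E = 30.852 − 8.444 = 22.409 J
At max compression ½kx² = E ⇒ x = √(2E/k) = √(2 × 22.409/1780) = 0.1587 m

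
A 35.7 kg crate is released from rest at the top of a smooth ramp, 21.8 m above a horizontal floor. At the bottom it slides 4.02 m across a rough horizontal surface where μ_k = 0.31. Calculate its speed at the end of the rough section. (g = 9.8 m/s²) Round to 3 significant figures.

v = 20.1 m/s

Energy bookkeeping (friction removes W_f = μ_k N d):
mgh = ½mv² + μ_k m g d
W_f = μ_k mg d = (0.31)(35.7)(9.8)(4.02) = 436.0 J
½mv² = mgh − W_f = 7626.9 − 436.0 = 7191.0 J
v = √(2 × 7191.0/35.7) = 20.07 m/s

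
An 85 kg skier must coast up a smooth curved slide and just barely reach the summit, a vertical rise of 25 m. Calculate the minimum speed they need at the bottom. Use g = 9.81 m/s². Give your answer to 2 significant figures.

At the top they are momentarily at rest, so all KE converts to PE: ½mv² = mgh
v = √(2gh) = √(2 × 9.81 × 25) = 22.15 m/s

v = 22 m/s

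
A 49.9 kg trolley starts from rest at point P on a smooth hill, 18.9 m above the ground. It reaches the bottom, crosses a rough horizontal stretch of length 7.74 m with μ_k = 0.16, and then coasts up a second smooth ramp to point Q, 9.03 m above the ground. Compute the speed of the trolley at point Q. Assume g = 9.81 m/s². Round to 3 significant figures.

v = 13.0 m/s

Energy at P: mgh₁ = (49.9)(9.81)(18.9) = 9251.9 J
Friction loss: W_f = μ_k mg d = 606.2 J
At Q: ½mv² + mgh₂ = mgh₁ − W_f
½mv² = 9251.9 − 606.2 − 4420.4 = 4225.3 J
v = √(2 × 4225.3/49.9) = 13.01 m/s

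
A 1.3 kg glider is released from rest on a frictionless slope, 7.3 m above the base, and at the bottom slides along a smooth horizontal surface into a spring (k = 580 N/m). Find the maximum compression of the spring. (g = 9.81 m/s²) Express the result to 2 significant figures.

Energy conservation (no friction) from release to max compression: mgh = ½kx²
x = √(2mgh/k) = √(2 × 1.3 × 9.81 × 7.3 / 580) = 0.5666 m

x = 0.57 m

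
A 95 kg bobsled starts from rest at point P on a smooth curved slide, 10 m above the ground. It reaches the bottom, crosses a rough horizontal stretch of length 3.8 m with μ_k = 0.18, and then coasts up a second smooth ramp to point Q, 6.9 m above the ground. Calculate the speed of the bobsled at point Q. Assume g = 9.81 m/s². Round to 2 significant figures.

v = 6.9 m/s

Energy at P: mgh₁ = (95)(9.81)(10) = 9319.5 J
Friction loss: W_f = μ_k mg d = 637.5 J
At Q: ½mv² + mgh₂ = mgh₁ − W_f
½mv² = 9319.5 − 637.5 − 6430.5 = 2251.6 J
v = √(2 × 2251.6/95) = 6.885 m/s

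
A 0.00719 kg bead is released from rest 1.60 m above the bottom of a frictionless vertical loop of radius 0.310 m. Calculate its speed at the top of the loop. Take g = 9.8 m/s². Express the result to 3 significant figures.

Energy conservation: mgh = ½mv_top² + mg(2r)
v_top² = 2g(h − 2r) = 2(9.8)(1.60 − 0.6200) = 19.21
v_top = 4.383 m/s

v = 4.38 m/s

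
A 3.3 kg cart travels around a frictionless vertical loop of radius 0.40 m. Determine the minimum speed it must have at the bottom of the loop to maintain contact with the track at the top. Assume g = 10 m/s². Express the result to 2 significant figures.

At the top: mg = mv_top²/r ⇒ v_top² = gr = 4.000 m²/s²
Energy from bottom to top (height 2r): ½mv_bot² = ½mv_top² + mg(2r)
v_bot² = gr + 4gr = 5gr = 20.00
v_bot = √(5gr) = 4.472 m/s

v = 4.5 m/s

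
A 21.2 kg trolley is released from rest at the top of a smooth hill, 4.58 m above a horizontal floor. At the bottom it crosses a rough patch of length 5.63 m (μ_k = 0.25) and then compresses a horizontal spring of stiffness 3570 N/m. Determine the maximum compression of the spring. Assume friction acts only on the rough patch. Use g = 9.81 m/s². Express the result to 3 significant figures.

Initial energy: E₁ = mgh = (21.2)(9.81)(4.58) = 952.51 J
Friction removes W_f = μ_k mg d = (0.25)(21.2)(9.81)(5.63) = 292.7 J
Energy reaching the spring: E = 952.51 − 292.7 = 659.79 J
At max compression ½kx² = E ⇒ x = √(2E/k) = √(2 × 659.79/3570) = 0.6080 m

x = 0.608 m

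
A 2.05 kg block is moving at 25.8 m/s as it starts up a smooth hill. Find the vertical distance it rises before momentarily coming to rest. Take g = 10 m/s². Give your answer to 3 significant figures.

h = 33.3 m

Setting KE at the bottom equal to PE gained: ½mv² = mgh
h = v²/(2g) = 25.8²/(2 × 10) = 33.28 m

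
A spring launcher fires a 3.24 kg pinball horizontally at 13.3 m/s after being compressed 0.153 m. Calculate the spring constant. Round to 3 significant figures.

Spring PE at full compression equals KE at release: ½kx² = ½mv²
k = mv²/x² = (3.24)(13.3)²/(0.153)² = 24483 N/m

k = 24500 N/m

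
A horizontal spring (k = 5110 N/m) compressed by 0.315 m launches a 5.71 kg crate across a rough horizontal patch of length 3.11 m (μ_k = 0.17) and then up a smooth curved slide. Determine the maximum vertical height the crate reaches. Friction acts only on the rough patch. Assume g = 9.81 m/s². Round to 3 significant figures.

Spring energy: E₀ = ½kx² = ½(5110)(0.315)² = 253.52 J
Friction: W_f = μ_k mg d = (0.17)(5.71)(9.81)(3.11) = 29.62 J
Energy at base of ramp: E = 253.52 − 29.62 = 223.90 J
At max height all remaining energy is PE: mgh = E ⇒ h = E/(mg) = 223.90/(5.71 × 9.81) = 3.997 m

h = 4.00 m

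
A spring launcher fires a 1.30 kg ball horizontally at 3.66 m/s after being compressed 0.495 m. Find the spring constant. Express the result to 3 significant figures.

Spring PE at full compression equals KE at release: ½kx² = ½mv²
k = mv²/x² = (1.30)(3.66)²/(0.495)² = 71.07 N/m

k = 71.1 N/m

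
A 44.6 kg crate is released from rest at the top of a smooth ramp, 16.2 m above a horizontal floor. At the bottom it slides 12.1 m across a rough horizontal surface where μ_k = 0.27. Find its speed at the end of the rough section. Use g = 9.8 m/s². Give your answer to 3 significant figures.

Energy at the top = energy at the end + work done against friction:
mgh = ½mv² + μ_k m g d
W_f = μ_k mg d = (0.27)(44.6)(9.8)(12.1) = 1428 J
½mv² = mgh − W_f = 7080.7 − 1428 = 5652.8 J
v = √(2 × 5652.8/44.6) = 15.92 m/s

v = 15.9 m/s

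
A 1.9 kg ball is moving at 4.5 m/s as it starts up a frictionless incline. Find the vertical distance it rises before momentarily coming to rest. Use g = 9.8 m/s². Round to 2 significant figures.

h = 1.0 m

By energy conservation, ½mv² = mgh
h = v²/(2g) = 4.5²/(2 × 9.8) = 1.033 m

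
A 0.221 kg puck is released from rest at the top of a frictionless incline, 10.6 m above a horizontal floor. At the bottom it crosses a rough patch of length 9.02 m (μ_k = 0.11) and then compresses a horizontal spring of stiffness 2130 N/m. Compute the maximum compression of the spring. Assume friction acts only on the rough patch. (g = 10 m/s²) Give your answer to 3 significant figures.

Initial energy: E₁ = mgh = (0.221)(10)(10.6) = 23.426 J
Friction removes W_f = μ_k mg d = (0.11)(0.221)(10)(9.02) = 2.193 J
Energy reaching the spring: E = 23.426 − 2.193 = 21.233 J
At max compression ½kx² = E ⇒ x = √(2E/k) = √(2 × 21.233/2130) = 0.1412 m

x = 0.141 m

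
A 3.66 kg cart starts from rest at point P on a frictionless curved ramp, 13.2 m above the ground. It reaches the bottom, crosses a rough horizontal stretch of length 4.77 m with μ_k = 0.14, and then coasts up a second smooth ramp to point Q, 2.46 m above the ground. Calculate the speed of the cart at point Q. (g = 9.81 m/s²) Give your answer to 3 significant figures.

v = 14.1 m/s

Energy at P: mgh₁ = (3.66)(9.81)(13.2) = 473.94 J
Friction loss: W_f = μ_k mg d = 23.98 J
At Q: ½mv² + mgh₂ = mgh₁ − W_f
½mv² = 473.94 − 23.98 − 88.325 = 361.64 J
v = √(2 × 361.64/3.66) = 14.06 m/s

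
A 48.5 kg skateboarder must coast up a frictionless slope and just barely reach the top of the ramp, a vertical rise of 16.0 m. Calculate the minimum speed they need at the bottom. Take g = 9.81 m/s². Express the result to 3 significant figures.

v = 17.7 m/s

At the top they are momentarily at rest, so all KE converts to PE: ½mv² = mgh
v = √(2gh) = √(2 × 9.81 × 16.0) = 17.72 m/s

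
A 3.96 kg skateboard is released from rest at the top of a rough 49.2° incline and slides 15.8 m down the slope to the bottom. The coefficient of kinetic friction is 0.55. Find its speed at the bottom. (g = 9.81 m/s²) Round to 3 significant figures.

v = 11.1 m/s

Taking the bottom as reference, mgh = ½mv² + μ_k N L with h = L sinθ, N = mg cosθ:
mgh = mgL sinθ = (3.96)(9.81)(15.8)sin49.2° = 464.64 J
W_f = μ_k mg cosθ · L = (0.55)(3.96)(9.81)cos49.2°·15.8 = 220.6 J
½mv² = 464.64 − 220.6 = 244.05 J
v = √(2 × 244.05/3.96) = 11.10 m/s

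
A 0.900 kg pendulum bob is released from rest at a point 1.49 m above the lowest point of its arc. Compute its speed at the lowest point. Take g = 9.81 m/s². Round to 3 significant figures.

Energy conservation between the two points: mgh = ½mv²
v = √(2gh) = √(2 × 9.81 × 1.49) = √29.234 = 5.407 m/s

v = 5.41 m/s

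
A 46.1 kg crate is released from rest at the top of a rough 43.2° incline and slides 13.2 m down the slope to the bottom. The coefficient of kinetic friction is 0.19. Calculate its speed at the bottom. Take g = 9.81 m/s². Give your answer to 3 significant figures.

v = 11.9 m/s

Taking the bottom as reference, mgh = ½mv² + μ_k N L with h = L sinθ, N = mg cosθ:
mgh = mgL sinθ = (46.1)(9.81)(13.2)sin43.2° = 4086.5 J
W_f = μ_k mg cosθ · L = (0.19)(46.1)(9.81)cos43.2°·13.2 = 826.8 J
½mv² = 4086.5 − 826.8 = 3259.6 J
v = √(2 × 3259.6/46.1) = 11.89 m/s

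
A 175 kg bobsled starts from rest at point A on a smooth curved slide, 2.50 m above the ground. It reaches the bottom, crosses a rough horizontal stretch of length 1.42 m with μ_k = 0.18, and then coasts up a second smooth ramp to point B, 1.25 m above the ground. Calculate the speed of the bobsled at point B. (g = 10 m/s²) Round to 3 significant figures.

v = 4.46 m/s

Energy at A: mgh₁ = (175)(10)(2.50) = 4375.0 J
Friction loss: W_f = μ_k mg d = 447.3 J
At B: ½mv² + mgh₂ = mgh₁ − W_f
½mv² = 4375.0 − 447.3 − 2187.5 = 1740.2 J
v = √(2 × 1740.2/175) = 4.460 m/s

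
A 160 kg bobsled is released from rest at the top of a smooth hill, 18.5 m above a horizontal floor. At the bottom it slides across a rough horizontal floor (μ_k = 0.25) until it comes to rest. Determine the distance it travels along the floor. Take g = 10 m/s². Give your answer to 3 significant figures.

Energy at the top = energy at the end + work done against friction:
At rest all PE has been dissipated by friction: mgh = μ_k m g d
d = h/μ_k = 18.5/0.25 = 74.00 m

d = 74.0 m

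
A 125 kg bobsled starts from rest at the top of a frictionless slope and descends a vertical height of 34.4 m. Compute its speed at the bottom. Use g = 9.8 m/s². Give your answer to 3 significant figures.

v = 26.0 m/s

Equating total energy at the two states: mgh = ½mv²
The mass cancels from both sides.
v = √(2gh) = √(2 × 9.8 × 34.4) = √674.24 = 25.97 m/s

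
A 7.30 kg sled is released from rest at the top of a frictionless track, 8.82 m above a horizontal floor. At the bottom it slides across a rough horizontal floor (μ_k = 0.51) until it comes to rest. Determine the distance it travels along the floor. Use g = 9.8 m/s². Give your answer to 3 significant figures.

d = 17.3 m

Energy bookkeeping (friction removes W_f = μ_k N d):
At rest all PE has been dissipated by friction: mgh = μ_k m g d
d = h/μ_k = 8.82/0.51 = 17.29 m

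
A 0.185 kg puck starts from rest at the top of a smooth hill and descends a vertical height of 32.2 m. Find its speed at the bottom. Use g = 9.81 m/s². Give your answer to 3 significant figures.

v = 25.1 m/s

Equating total energy at the two states: mgh = ½mv²
v = √(2gh) = √(2 × 9.81 × 32.2) = √631.76 = 25.13 m/s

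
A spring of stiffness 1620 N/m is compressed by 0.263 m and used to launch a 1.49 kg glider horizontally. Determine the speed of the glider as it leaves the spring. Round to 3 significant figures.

v = 8.67 m/s

The glider leaves the spring when the spring is at natural length, so ½kx² = ½mv²
v = x√(k/m) = 0.263 × √(1620/1.49) = 8.672 m/s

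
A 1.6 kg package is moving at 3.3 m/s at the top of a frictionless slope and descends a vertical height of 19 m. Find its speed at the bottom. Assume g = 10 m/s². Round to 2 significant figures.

v = 20 m/s

Equating total energy at the two states: ½mv₀² + mgh = ½mv²
The mass cancels from both sides.
v² = v₀² + 2gh = (3.3)² + 2(10)(19) = 390.89
v = √390.89 = 19.77 m/s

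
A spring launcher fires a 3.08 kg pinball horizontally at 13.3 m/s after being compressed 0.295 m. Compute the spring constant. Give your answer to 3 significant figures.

½kx² = ½mv²
k = mv²/x² = (3.08)(13.3)²/(0.295)² = 6261 N/m

k = 6260 N/m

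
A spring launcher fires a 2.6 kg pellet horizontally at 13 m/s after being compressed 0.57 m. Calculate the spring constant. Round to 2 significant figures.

k = 1400 N/m

Energy stored in the spring equals the launch KE: ½kx² = ½mv²
k = mv²/x² = (2.6)(13)²/(0.57)² = 1352 N/m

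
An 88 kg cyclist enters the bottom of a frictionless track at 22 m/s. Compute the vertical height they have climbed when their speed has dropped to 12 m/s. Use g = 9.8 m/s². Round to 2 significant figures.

h = 17 m

Energy balance between the two points: ½mv₁² = ½mv₂² + mgh
h = (v₁² − v₂²)/(2g) = (22² − 12²)/(2 × 9.8) = 17.35 m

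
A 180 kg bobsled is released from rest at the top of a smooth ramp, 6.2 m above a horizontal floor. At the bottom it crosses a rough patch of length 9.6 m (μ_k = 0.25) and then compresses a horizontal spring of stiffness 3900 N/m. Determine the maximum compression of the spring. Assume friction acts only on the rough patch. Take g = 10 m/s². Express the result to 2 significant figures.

x = 1.9 m

Initial energy: E₁ = mgh = (180)(10)(6.2) = 11160 J
Friction removes W_f = μ_k mg d = (0.25)(180)(10)(9.6) = 4320 J
Energy reaching the spring: E = 11160 − 4320 = 6840.0 J
At max compression ½kx² = E ⇒ x = √(2E/k) = √(2 × 6840.0/3900) = 1.873 m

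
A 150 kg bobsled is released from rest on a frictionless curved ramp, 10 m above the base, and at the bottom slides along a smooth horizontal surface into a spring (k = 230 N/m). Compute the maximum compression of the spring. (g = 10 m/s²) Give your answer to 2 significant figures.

At max compression the bobsled is momentarily at rest: mgh = ½kx²
x = √(2mgh/k) = √(2 × 150 × 10 × 10 / 230) = 11.42 m

x = 11 m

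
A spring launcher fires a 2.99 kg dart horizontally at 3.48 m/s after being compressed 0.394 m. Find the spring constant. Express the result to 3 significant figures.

k = 233 N/m

Energy stored in the spring equals the launch KE: ½kx² = ½mv²
k = mv²/x² = (2.99)(3.48)²/(0.394)² = 233.3 N/m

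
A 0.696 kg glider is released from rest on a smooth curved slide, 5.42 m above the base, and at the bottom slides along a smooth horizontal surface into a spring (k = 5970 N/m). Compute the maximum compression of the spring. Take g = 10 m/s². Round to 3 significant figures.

x = 0.112 m

Gravitational PE at the top equals spring PE at max compression: mgh = ½kx²
x = √(2mgh/k) = √(2 × 0.696 × 10 × 5.42 / 5970) = 0.1124 m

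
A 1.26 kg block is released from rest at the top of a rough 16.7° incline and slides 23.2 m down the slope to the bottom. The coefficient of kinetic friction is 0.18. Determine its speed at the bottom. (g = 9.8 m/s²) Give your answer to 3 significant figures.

v = 7.23 m/s

Taking the bottom as reference, mgh = ½mv² + μ_k N L with h = L sinθ, N = mg cosθ:
mgh = mgL sinθ = (1.26)(9.8)(23.2)sin16.7° = 82.321 J
W_f = μ_k mg cosθ · L = (0.18)(1.26)(9.8)cos16.7°·23.2 = 49.39 J
½mv² = 82.321 − 49.39 = 32.931 J
v = √(2 × 32.931/1.26) = 7.230 m/s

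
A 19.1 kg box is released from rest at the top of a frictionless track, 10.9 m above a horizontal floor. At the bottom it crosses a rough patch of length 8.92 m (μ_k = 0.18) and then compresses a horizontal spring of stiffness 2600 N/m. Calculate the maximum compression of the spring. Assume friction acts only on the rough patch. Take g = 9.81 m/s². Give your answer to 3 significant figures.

x = 1.16 m

Initial energy: E₁ = mgh = (19.1)(9.81)(10.9) = 2042.3 J
Friction removes W_f = μ_k mg d = (0.18)(19.1)(9.81)(8.92) = 300.8 J
Energy reaching the spring: E = 2042.3 − 300.8 = 1741.5 J
At max compression ½kx² = E ⇒ x = √(2E/k) = √(2 × 1741.5/2600) = 1.157 m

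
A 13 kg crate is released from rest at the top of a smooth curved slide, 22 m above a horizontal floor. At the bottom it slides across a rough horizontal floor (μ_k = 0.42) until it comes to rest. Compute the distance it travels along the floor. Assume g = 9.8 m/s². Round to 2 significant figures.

d = 52 m

Energy at the top = energy at the end + work done against friction:
At rest all PE has been dissipated by friction: mgh = μ_k m g d
d = h/μ_k = 22/0.42 = 52.38 m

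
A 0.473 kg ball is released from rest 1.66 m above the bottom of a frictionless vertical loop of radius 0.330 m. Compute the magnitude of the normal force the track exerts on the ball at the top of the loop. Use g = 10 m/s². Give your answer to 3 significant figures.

N = 23.9 N

Energy from release to top (height 2r): mgh = ½mv_top² + mg(2r)
v_top² = 2g(h − 2r) = 2(10)(1.66 − 0.6600) = 20.000 m²/s²
At the top, both N and weight point toward the centre: N + mg = mv_top²/r
N = m(v_top²/r − g) = 0.473(20.000/0.330 − 10) = 23.94 N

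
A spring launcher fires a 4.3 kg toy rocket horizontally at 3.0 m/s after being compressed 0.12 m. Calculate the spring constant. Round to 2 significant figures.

k = 2700 N/m

Energy stored in the spring equals the launch KE: ½kx² = ½mv²
k = mv²/x² = (4.3)(3.0)²/(0.12)² = 2688 N/m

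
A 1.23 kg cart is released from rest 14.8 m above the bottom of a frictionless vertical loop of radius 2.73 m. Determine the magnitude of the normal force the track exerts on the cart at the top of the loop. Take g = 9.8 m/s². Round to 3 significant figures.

N = 70.4 N

Energy from release to top (height 2r): mgh = ½mv_top² + mg(2r)
v_top² = 2g(h − 2r) = 2(9.8)(14.8 − 5.460) = 183.06 m²/s²
At the top, both N and weight point toward the centre: N + mg = mv_top²/r
N = m(v_top²/r − g) = 1.23(183.06/2.73 − 9.8) = 70.43 N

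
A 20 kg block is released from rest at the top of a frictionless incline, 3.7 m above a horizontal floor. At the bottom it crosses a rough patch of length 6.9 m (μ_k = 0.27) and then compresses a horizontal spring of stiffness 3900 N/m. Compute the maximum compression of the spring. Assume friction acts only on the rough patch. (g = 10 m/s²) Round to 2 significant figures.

Initial energy: E₁ = mgh = (20)(10)(3.7) = 740.00 J
Friction removes W_f = μ_k mg d = (0.27)(20)(10)(6.9) = 372.6 J
Energy reaching the spring: E = 740.00 − 372.6 = 367.40 J
At max compression ½kx² = E ⇒ x = √(2E/k) = √(2 × 367.40/3900) = 0.4341 m

x = 0.43 m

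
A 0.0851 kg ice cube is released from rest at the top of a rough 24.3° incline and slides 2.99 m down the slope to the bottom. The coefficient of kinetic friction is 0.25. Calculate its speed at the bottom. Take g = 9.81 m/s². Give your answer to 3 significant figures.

Work–energy: mg(L sinθ) − μ_k(mg cosθ)L = ½mv²
mgh = mgL sinθ = (0.0851)(9.81)(2.99)sin24.3° = 1.0272 J
W_f = μ_k mg cosθ · L = (0.25)(0.0851)(9.81)cos24.3°·2.99 = 0.5687 J
½mv² = 1.0272 − 0.5687 = 0.45845 J
v = √(2 × 0.45845/0.0851) = 3.282 m/s

v = 3.28 m/s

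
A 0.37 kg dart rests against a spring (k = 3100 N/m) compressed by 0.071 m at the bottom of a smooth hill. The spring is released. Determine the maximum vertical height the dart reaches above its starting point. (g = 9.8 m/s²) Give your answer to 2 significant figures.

All spring PE becomes gravitational PE at the highest point: ½kx² = mgh
h = kx²/(2mg) = (3100)(0.071)²/(2 × 0.37 × 9.8) = 2.155 m

h = 2.2 m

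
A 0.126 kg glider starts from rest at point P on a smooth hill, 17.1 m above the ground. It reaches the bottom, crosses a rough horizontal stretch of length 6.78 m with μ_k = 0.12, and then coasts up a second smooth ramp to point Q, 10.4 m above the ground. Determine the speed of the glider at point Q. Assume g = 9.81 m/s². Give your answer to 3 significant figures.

v = 10.7 m/s

Energy at P: mgh₁ = (0.126)(9.81)(17.1) = 21.137 J
Friction loss: W_f = μ_k mg d = 1.006 J
At Q: ½mv² + mgh₂ = mgh₁ − W_f
½mv² = 21.137 − 1.006 − 12.855 = 7.2759 J
v = √(2 × 7.2759/0.126) = 10.75 m/s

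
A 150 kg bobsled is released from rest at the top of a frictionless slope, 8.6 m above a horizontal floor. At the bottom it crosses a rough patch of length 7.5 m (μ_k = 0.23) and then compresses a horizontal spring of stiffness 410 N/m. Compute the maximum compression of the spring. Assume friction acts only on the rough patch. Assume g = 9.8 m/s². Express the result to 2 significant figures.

x = 7.0 m

Initial energy: E₁ = mgh = (150)(9.8)(8.6) = 12642 J
Friction removes W_f = μ_k mg d = (0.23)(150)(9.8)(7.5) = 2536 J
Energy reaching the spring: E = 12642 − 2536 = 10106 J
At max compression ½kx² = E ⇒ x = √(2E/k) = √(2 × 10106/410) = 7.021 m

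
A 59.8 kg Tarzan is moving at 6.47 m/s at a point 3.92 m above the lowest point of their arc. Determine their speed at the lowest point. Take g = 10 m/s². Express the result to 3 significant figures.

v = 11.0 m/s

Equating total energy at the two states: ½mv₀² + mgh = ½mv²
v² = v₀² + 2gh = (6.47)² + 2(10)(3.92) = 120.26
v = √120.26 = 10.97 m/s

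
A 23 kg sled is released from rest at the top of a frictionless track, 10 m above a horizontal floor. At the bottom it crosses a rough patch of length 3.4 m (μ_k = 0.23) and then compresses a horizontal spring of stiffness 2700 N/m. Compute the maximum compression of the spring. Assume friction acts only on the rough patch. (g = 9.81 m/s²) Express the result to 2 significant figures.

Initial energy: E₁ = mgh = (23)(9.81)(10) = 2256.3 J
Friction removes W_f = μ_k mg d = (0.23)(23)(9.81)(3.4) = 176.4 J
Energy reaching the spring: E = 2256.3 − 176.4 = 2079.9 J
At max compression ½kx² = E ⇒ x = √(2E/k) = √(2 × 2079.9/2700) = 1.241 m

x = 1.2 m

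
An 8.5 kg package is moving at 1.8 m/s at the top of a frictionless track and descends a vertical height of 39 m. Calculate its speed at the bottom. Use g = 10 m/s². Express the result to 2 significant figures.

Equating total energy at the two states: ½mv₀² + mgh = ½mv²
v² = v₀² + 2gh = (1.8)² + 2(10)(39) = 783.24
v = √783.24 = 27.99 m/s

v = 28 m/s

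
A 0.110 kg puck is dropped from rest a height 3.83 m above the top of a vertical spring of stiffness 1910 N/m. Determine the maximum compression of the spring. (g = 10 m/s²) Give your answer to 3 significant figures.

Measuring PE from the top of the relaxed spring, at max compression the puck has dropped H + x with zero KE, so:
mg(H + x) = ½kx²
½(1910)x² − (0.110)(10)x − (0.110)(10)(3.83) = 0
955.0x² − 1.100x − 4.213 = 0
x = [1.100 + √(1.210 + 16094)]/(2 × 955.0) = 0.06700 m

x = 0.0670 m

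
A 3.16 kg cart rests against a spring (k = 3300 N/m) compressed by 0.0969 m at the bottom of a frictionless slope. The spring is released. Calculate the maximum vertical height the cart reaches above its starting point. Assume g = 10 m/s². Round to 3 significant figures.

All spring PE becomes gravitational PE at the highest point: ½kx² = mgh
h = kx²/(2mg) = (3300)(0.0969)²/(2 × 3.16 × 10) = 0.4903 m

h = 0.490 m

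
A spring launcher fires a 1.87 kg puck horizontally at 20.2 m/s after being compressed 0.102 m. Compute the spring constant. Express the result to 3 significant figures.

Spring PE at full compression equals KE at release: ½kx² = ½mv²
k = mv²/x² = (1.87)(20.2)²/(0.102)² = 73341 N/m

k = 73300 N/m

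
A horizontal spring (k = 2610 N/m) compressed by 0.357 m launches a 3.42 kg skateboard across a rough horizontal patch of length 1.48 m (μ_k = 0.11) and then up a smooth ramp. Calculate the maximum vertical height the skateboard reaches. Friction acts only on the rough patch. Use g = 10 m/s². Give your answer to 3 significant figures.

h = 4.70 m

Spring energy: E₀ = ½kx² = ½(2610)(0.357)² = 166.32 J
Friction: W_f = μ_k mg d = (0.11)(3.42)(10)(1.48) = 5.568 J
Energy at base of ramp: E = 166.32 − 5.568 = 160.75 J
At max height all remaining energy is PE: mgh = E ⇒ h = E/(mg) = 160.75/(3.42 × 10) = 4.700 m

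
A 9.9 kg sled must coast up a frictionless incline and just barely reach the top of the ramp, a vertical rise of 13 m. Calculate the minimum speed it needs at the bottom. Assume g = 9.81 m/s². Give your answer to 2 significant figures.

v = 16 m/s

At the top it is momentarily at rest, so all KE converts to PE: ½mv² = mgh
v = √(2gh) = √(2 × 9.81 × 13) = 15.97 m/s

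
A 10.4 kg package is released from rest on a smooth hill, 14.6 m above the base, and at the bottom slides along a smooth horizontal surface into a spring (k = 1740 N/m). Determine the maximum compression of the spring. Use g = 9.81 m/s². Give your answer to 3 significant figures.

Energy conservation (no friction) from release to max compression: mgh = ½kx²
x = √(2mgh/k) = √(2 × 10.4 × 9.81 × 14.6 / 1740) = 1.308 m

x = 1.31 m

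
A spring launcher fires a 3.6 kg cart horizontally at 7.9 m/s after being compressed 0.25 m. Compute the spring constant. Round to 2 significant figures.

k = 3600 N/m

Energy stored in the spring equals the launch KE: ½kx² = ½mv²
k = mv²/x² = (3.6)(7.9)²/(0.25)² = 3595 N/m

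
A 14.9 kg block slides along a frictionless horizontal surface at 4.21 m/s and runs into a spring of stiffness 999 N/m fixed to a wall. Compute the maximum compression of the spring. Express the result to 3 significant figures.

Conservation of energy between contact and max compression: ½mv² = ½kx²
x = v√(m/k) = 4.21 × √(14.9/999) = 0.5142 m

x = 0.514 m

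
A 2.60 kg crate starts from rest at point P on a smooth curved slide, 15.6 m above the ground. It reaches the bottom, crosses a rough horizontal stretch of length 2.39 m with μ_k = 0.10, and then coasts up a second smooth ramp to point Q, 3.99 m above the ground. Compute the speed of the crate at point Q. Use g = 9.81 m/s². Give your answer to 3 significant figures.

v = 14.9 m/s

Energy at P: mgh₁ = (2.60)(9.81)(15.6) = 397.89 J
Friction loss: W_f = μ_k mg d = 6.096 J
At Q: ½mv² + mgh₂ = mgh₁ − W_f
½mv² = 397.89 − 6.096 − 101.77 = 290.03 J
v = √(2 × 290.03/2.60) = 14.94 m/s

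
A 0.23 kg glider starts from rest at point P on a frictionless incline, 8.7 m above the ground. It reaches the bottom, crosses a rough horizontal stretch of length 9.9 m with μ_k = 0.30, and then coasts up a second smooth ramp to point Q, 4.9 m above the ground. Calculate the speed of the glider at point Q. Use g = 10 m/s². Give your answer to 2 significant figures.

v = 4.1 m/s

Energy at P: mgh₁ = (0.23)(10)(8.7) = 20.010 J
Friction loss: W_f = μ_k mg d = 6.831 J
At Q: ½mv² + mgh₂ = mgh₁ − W_f
½mv² = 20.010 − 6.831 − 11.270 = 1.9090 J
v = √(2 × 1.9090/0.23) = 4.074 m/s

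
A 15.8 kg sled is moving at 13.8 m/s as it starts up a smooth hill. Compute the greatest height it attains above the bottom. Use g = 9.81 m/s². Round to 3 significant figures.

Setting KE at the bottom equal to PE gained: ½mv² = mgh
h = v²/(2g) = 13.8²/(2 × 9.81) = 9.706 m

h = 9.71 m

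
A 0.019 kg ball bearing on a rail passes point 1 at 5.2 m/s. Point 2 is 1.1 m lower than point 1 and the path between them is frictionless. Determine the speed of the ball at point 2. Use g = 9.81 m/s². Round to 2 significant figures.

v = 7.0 m/s

By conservation of mechanical energy, ½mv₀² + mgh = ½mv²
The mass cancels from both sides.
v² = v₀² + 2gh = (5.2)² + 2(9.81)(1.1) = 48.622
v = √48.622 = 6.973 m/s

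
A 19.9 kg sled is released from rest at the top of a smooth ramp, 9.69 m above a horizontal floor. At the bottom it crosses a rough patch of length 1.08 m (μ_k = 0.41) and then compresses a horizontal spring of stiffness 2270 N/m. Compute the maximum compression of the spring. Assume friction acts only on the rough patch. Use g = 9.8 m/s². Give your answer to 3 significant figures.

Initial energy: E₁ = mgh = (19.9)(9.8)(9.69) = 1889.7 J
Friction removes W_f = μ_k mg d = (0.41)(19.9)(9.8)(1.08) = 86.35 J
Energy reaching the spring: E = 1889.7 − 86.35 = 1803.4 J
At max compression ½kx² = E ⇒ x = √(2E/k) = √(2 × 1803.4/2270) = 1.261 m

x = 1.26 m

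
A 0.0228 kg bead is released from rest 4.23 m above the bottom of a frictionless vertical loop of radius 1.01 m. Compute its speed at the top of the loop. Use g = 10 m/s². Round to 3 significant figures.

Energy conservation: mgh = ½mv_top² + mg(2r)
v_top² = 2g(h − 2r) = 2(10)(4.23 − 2.020) = 44.20
v_top = 6.648 m/s

v = 6.65 m/s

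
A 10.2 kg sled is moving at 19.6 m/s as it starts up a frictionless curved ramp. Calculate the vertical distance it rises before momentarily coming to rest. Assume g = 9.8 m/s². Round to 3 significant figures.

h = 19.6 m

Setting KE at the bottom equal to PE gained: ½mv² = mgh
h = v²/(2g) = 19.6²/(2 × 9.8) = 19.60 m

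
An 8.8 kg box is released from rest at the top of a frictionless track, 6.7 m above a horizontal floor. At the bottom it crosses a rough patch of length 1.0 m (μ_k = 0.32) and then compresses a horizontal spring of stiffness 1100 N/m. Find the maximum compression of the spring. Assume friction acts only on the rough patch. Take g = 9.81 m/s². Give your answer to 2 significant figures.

x = 1.0 m

Initial energy: E₁ = mgh = (8.8)(9.81)(6.7) = 578.40 J
Friction removes W_f = μ_k mg d = (0.32)(8.8)(9.81)(1.0) = 27.62 J
Energy reaching the spring: E = 578.40 − 27.62 = 550.77 J
At max compression ½kx² = E ⇒ x = √(2E/k) = √(2 × 550.77/1100) = 1.001 m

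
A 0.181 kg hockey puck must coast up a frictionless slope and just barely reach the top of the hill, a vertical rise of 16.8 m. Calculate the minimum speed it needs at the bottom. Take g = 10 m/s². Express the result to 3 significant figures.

At the top it is momentarily at rest, so all KE converts to PE: ½mv² = mgh
v = √(2gh) = √(2 × 10 × 16.8) = 18.33 m/s

v = 18.3 m/s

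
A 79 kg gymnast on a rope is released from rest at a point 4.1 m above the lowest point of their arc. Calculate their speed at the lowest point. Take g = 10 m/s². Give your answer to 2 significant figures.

Mechanical energy is conserved (no friction): mgh = ½mv²
v = √(2gh) = √(2 × 10 × 4.1) = √82.000 = 9.055 m/s

v = 9.1 m/s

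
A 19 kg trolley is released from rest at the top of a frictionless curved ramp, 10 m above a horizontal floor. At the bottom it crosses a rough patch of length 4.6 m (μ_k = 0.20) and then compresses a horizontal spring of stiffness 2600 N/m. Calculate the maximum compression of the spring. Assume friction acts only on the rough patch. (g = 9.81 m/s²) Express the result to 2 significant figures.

Initial energy: E₁ = mgh = (19)(9.81)(10) = 1863.9 J
Friction removes W_f = μ_k mg d = (0.20)(19)(9.81)(4.6) = 171.5 J
Energy reaching the spring: E = 1863.9 − 171.5 = 1692.4 J
At max compression ½kx² = E ⇒ x = √(2E/k) = √(2 × 1692.4/2600) = 1.141 m

x = 1.1 m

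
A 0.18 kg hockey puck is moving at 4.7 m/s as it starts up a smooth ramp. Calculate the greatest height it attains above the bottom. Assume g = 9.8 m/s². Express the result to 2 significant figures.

h = 1.1 m

By energy conservation, ½mv² = mgh
h = v²/(2g) = 4.7²/(2 × 9.8) = 1.127 m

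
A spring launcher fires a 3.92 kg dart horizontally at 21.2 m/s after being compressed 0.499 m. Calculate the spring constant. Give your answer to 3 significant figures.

k = 7080 N/m

Spring PE at full compression equals KE at release: ½kx² = ½mv²
k = mv²/x² = (3.92)(21.2)²/(0.499)² = 7075 N/m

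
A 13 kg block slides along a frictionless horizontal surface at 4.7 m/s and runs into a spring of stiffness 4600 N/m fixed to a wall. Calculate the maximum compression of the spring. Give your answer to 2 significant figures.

All KE is stored as spring PE at maximum compression: ½mv² = ½kx²
x = v√(m/k) = 4.7 × √(13/4600) = 0.2499 m

x = 0.25 m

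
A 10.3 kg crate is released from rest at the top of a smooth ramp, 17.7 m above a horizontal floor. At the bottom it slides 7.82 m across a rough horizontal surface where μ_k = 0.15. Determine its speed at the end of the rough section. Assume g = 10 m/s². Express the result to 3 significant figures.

v = 18.2 m/s

Applying the work–energy principle:
mgh = ½mv² + μ_k m g d
W_f = μ_k mg d = (0.15)(10.3)(10)(7.82) = 120.8 J
½mv² = mgh − W_f = 1823.1 − 120.8 = 1702.3 J
v = √(2 × 1702.3/10.3) = 18.18 m/s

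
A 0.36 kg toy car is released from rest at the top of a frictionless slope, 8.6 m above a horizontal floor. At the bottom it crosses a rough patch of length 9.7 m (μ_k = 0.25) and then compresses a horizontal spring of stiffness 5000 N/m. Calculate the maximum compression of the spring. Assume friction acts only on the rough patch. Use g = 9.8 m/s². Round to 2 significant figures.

x = 0.093 m

Initial energy: E₁ = mgh = (0.36)(9.8)(8.6) = 30.341 J
Friction removes W_f = μ_k mg d = (0.25)(0.36)(9.8)(9.7) = 8.555 J
Energy reaching the spring: E = 30.341 − 8.555 = 21.785 J
At max compression ½kx² = E ⇒ x = √(2E/k) = √(2 × 21.785/5000) = 0.09335 m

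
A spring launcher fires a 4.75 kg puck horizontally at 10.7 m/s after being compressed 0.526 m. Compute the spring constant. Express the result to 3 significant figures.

k = 1970 N/m

Energy stored in the spring equals the launch KE: ½kx² = ½mv²
k = mv²/x² = (4.75)(10.7)²/(0.526)² = 1966 N/m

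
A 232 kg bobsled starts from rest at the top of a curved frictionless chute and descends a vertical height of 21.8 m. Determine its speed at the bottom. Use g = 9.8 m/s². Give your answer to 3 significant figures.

v = 20.7 m/s

Mechanical energy is conserved (no friction): mgh = ½mv²
v = √(2gh) = √(2 × 9.8 × 21.8) = √427.28 = 20.67 m/s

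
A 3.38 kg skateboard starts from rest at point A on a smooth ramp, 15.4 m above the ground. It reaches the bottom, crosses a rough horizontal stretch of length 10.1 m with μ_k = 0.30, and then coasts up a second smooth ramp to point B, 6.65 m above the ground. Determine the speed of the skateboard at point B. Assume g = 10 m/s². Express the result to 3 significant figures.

Energy at A: mgh₁ = (3.38)(10)(15.4) = 520.52 J
Friction loss: W_f = μ_k mg d = 102.4 J
At B: ½mv² + mgh₂ = mgh₁ − W_f
½mv² = 520.52 − 102.4 − 224.77 = 193.34 J
v = √(2 × 193.34/3.38) = 10.70 m/s

v = 10.7 m/s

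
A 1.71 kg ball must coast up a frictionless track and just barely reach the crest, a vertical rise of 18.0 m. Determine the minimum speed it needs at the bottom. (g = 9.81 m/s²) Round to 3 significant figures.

v = 18.8 m/s

At the top it is momentarily at rest, so all KE converts to PE: ½mv² = mgh
v = √(2gh) = √(2 × 9.81 × 18.0) = 18.79 m/s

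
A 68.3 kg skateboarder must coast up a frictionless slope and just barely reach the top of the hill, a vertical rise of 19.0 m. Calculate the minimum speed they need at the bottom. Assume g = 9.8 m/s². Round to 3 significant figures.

v = 19.3 m/s

At the top they are momentarily at rest, so all KE converts to PE: ½mv² = mgh
v = √(2gh) = √(2 × 9.8 × 19.0) = 19.30 m/s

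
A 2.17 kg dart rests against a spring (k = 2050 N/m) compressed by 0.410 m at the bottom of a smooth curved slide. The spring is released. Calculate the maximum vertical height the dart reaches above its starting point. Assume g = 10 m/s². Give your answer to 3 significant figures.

h = 7.94 m

At maximum height the dart is at rest, so ½kx² = mgh
h = kx²/(2mg) = (2050)(0.410)²/(2 × 2.17 × 10) = 7.940 m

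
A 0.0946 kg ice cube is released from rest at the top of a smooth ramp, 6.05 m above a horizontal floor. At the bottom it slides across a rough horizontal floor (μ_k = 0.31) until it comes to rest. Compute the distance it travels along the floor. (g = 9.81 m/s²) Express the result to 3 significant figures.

d = 19.5 m

Applying the work–energy principle:
At rest all PE has been dissipated by friction: mgh = μ_k m g d
d = h/μ_k = 6.05/0.31 = 19.52 m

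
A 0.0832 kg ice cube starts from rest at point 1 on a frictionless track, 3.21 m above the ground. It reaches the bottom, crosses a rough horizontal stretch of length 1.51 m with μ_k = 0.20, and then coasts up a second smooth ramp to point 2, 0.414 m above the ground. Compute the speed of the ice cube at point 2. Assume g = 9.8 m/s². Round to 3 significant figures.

Energy at 1: mgh₁ = (0.0832)(9.8)(3.21) = 2.6173 J
Friction loss: W_f = μ_k mg d = 0.2462 J
At 2: ½mv² + mgh₂ = mgh₁ − W_f
½mv² = 2.6173 − 0.2462 − 0.33756 = 2.0335 J
v = √(2 × 2.0335/0.0832) = 6.992 m/s

v = 6.99 m/s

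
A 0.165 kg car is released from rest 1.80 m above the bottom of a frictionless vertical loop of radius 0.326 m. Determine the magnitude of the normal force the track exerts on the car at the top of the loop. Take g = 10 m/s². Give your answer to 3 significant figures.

Energy from release to top (height 2r): mgh = ½mv_top² + mg(2r)
v_top² = 2g(h − 2r) = 2(10)(1.80 − 0.6520) = 22.960 m²/s²
At the top, both N and weight point toward the centre: N + mg = mv_top²/r
N = m(v_top²/r − g) = 0.165(22.960/0.326 − 10) = 9.971 N

N = 9.97 N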